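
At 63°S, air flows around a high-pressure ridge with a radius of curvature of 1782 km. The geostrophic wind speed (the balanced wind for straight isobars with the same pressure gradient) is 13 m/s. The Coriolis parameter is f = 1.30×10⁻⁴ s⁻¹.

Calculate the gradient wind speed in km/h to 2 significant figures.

50 km/h

Around a high, pressure-gradient force acts outward with centrifugal, so Coriolis balances both:
fV = (1/ρ)|∂P/∂n| + V²/R  →  V² − fR·V + fR·V_g = 0
With fR = 1.30×10⁻⁴ × 1782×10³ m = 232 m/s:
V = [fR − √((fR)² − 4 fR V_g)]/2 = [232 − √(232² − 4×232×13)]/2 = 13.8 m/s
Supergeostrophic (V > V_g = 13 m/s), as expected around a high.
Converting: 13.8 m/s × 3.6 = 50 km/h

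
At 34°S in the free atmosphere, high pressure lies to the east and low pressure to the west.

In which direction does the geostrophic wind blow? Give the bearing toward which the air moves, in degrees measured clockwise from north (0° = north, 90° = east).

180°

The pressure-gradient force points toward the west (bearing 270°).
Geostrophic balance: in the Southern Hemisphere the Coriolis force deflects motion to the left, so the geostrophic wind blows 90° to the left of the pressure-gradient force (low pressure on the right).
Rotating 270° by 90° counterclockwise gives 180° — the wind blows toward the south.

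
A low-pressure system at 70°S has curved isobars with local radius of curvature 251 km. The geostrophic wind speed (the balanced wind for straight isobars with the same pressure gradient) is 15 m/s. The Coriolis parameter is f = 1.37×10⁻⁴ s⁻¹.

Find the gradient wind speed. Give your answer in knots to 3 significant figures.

Around a low, centrifugal force acts outward with Coriolis, so pressure-gradient force balances both:
(1/ρ)|∂P/∂n| = fV + V²/R  →  V² + fR·V − fR·V_g = 0
With fR = 1.37×10⁻⁴ × 251×10³ m = 34.4 m/s:
V = [−fR + √((fR)² + 4 fR V_g)]/2 = [−34.4 + √(34.4² + 4×34.4×15)]/2 = 11.3 m/s
Subgeostrophic (V < V_g = 15 m/s), as expected around a low.
Converting: 11.3 m/s × 1.944 = 21.9 knots

21.9 knots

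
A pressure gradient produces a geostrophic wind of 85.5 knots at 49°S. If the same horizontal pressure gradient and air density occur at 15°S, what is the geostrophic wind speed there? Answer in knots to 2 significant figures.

With the same pressure gradient and density, V_g ∝ 1/f ∝ 1/sin φ.
V₂ = V₁ · sin φ₁ / sin φ₂ = 85.5 × sin 49° / sin 15°
V₂ = 85.5 × 0.7547/0.2588 = 250 knots

250 knots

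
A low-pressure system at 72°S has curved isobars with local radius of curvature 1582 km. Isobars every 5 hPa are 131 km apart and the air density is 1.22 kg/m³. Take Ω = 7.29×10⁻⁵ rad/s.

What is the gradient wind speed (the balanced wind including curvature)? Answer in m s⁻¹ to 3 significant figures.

20.6 m s⁻¹

Coriolis parameter at 72°S:
f = 2Ω sin φ = 2 × 7.29×10⁻⁵ × sin 72° = 1.39×10⁻⁴ s⁻¹
Pressure gradient: |∂P/∂n| = 500 Pa / 131000 m = 3.82×10⁻³ Pa/m
Geostrophic speed: V_g = |∂P/∂n|/(fρ) = 3.82×10⁻³/(1.39×10⁻⁴ × 1.22) = 22.6 m/s
Around a low, centrifugal force acts outward with Coriolis, so pressure-gradient force balances both:
(1/ρ)|∂P/∂n| = fV + V²/R  →  V² + fR·V − fR·V_g = 0
With fR = 1.39×10⁻⁴ × 1582×10³ m = 219 m/s:
V = [−fR + √((fR)² + 4 fR V_g)]/2 = [−219 + √(219² + 4×219×22.6)]/2 = 20.6 m/s
Subgeostrophic (V < V_g = 22.6 m/s), as expected around a low.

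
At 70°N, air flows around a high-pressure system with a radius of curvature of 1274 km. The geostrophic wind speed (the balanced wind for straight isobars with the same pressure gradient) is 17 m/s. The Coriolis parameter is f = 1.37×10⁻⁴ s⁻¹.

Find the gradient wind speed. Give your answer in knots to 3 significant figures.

37.1 knots

Around a high, pressure-gradient force acts outward with centrifugal, so Coriolis balances both:
fV = (1/ρ)|∂P/∂n| + V²/R  →  V² − fR·V + fR·V_g = 0
With fR = 1.37×10⁻⁴ × 1274×10³ m = 175 m/s:
V = [fR − √((fR)² − 4 fR V_g)]/2 = [175 − √(175² − 4×175×17)]/2 = 19.1 m/s
Supergeostrophic (V > V_g = 17 m/s), as expected around a high.
Converting: 19.1 m/s × 1.944 = 37.1 knots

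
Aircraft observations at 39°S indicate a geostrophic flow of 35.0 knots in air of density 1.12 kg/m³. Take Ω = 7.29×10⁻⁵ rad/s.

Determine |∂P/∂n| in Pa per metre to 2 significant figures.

Coriolis parameter at 39°S:
f = 2Ω sin φ = 2 × 7.29×10⁻⁵ × sin 39° = 9.18×10⁻⁵ s⁻¹
Wind speed in SI: 35.0 knots = 18.0 m/s
Geostrophic balance rearranged: |∂P/∂n| = f ρ V_g
|∂P/∂n| = 9.18×10⁻⁵ × 1.12 × 18.0 = 1.85×10⁻³ Pa/m

1.9×10⁻³ Pa/m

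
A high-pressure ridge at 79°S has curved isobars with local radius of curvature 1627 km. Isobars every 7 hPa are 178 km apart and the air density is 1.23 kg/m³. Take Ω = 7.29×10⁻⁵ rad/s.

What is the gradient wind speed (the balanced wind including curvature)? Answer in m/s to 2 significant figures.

25 m/s

Coriolis parameter at 79°S:
f = 2Ω sin φ = 2 × 7.29×10⁻⁵ × sin 79° = 1.43×10⁻⁴ s⁻¹
Pressure gradient: |∂P/∂n| = 700 Pa / 178000 m = 3.93×10⁻³ Pa/m
Geostrophic speed: V_g = |∂P/∂n|/(fρ) = 3.93×10⁻³/(1.43×10⁻⁴ × 1.23) = 22.3 m/s
Around a high, pressure-gradient force acts outward with centrifugal, so Coriolis balances both:
fV = (1/ρ)|∂P/∂n| + V²/R  →  V² − fR·V + fR·V_g = 0
With fR = 1.43×10⁻⁴ × 1627×10³ m = 233 m/s:
V = [fR − √((fR)² − 4 fR V_g)]/2 = [233 − √(233² − 4×233×22.3)]/2 = 25 m/s
Supergeostrophic (V > V_g = 22.3 m/s), as expected around a high.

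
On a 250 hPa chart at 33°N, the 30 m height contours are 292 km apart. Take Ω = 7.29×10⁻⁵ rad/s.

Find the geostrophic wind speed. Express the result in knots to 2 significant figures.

Coriolis parameter at 33°N:
f = 2Ω sin φ = 2 × 7.29×10⁻⁵ × sin 33° = 7.94×10⁻⁵ s⁻¹
Height gradient: |∂Z/∂n| = 30 m / 292000 m = 1.03×10⁻⁴
On a pressure surface, geostrophic balance gives V_g = (g/f)|∂Z/∂n|:
V_g = 9.81 × 1.03×10⁻⁴ / 7.94×10⁻⁵ = 12.7 m/s
Converting: 12.7 m/s × 1.944 = 25 knots

25 knots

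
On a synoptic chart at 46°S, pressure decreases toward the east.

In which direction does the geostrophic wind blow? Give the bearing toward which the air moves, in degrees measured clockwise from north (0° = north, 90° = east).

The pressure-gradient force points toward the east (bearing 090°).
Geostrophic balance: in the Southern Hemisphere the Coriolis force deflects motion to the left, so the geostrophic wind blows 90° to the left of the pressure-gradient force (low pressure on the right).
Rotating 090° by 90° counterclockwise gives 000° — the wind blows toward the north.

000°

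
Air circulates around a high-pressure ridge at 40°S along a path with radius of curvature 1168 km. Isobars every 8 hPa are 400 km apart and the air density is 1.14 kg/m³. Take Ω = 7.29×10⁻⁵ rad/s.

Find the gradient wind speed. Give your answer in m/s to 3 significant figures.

Coriolis parameter at 40°S:
f = 2Ω sin φ = 2 × 7.29×10⁻⁵ × sin 40° = 9.37×10⁻⁵ s⁻¹
Pressure gradient: |∂P/∂n| = 800 Pa / 400000 m = 2.00×10⁻³ Pa/m
Geostrophic speed: V_g = |∂P/∂n|/(fρ) = 2.00×10⁻³/(9.37×10⁻⁵ × 1.14) = 18.7 m/s
Around a high, pressure-gradient force acts outward with centrifugal, so Coriolis balances both:
fV = (1/ρ)|∂P/∂n| + V²/R  →  V² − fR·V + fR·V_g = 0
With fR = 9.37×10⁻⁵ × 1168×10³ m = 109 m/s:
V = [fR − √((fR)² − 4 fR V_g)]/2 = [109 − √(109² − 4×109×18.7)]/2 = 24 m/s
Supergeostrophic (V > V_g = 18.7 m/s), as expected around a high.

24.0 m/s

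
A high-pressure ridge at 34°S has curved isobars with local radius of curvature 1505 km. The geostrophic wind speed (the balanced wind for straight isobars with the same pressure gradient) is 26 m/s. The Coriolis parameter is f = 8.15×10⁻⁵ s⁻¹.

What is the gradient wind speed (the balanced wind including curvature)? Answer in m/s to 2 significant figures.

37 m/s

Around a high, pressure-gradient force acts outward with centrifugal, so Coriolis balances both:
fV = (1/ρ)|∂P/∂n| + V²/R  →  V² − fR·V + fR·V_g = 0
With fR = 8.15×10⁻⁵ × 1505×10³ m = 123 m/s:
V = [fR − √((fR)² − 4 fR V_g)]/2 = [123 − √(123² − 4×123×26)]/2 = 37.4 m/s
Supergeostrophic (V > V_g = 26 m/s), as expected around a high.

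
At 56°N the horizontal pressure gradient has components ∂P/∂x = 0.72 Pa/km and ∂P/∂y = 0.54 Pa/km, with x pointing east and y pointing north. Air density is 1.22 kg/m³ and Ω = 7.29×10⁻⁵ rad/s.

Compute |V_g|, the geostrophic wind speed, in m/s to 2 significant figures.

Coriolis parameter at 56°N:
f = 2Ω sin φ = 2 × 7.29×10⁻⁵ × sin 56° = 1.21×10⁻⁴ s⁻¹
Component geostrophic relations (x east, y north):
u_g = −(1/(fρ)) ∂P/∂y,  v_g = (1/(fρ)) ∂P/∂x
u_g = −(0.54×10⁻³)/(1.21×10⁻⁴ × 1.22) = −3.66 m/s;  v_g = (0.72×10⁻³)/(1.21×10⁻⁴ × 1.22) = 4.88 m/s
|V_g| = √(u_g² + v_g²) = 6.10 m/s

6.1 m/s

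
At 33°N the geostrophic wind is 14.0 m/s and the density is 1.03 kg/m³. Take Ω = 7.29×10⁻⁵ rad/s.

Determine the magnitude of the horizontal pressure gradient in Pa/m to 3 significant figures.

Coriolis parameter at 33°N:
f = 2Ω sin φ = 2 × 7.29×10⁻⁵ × sin 33° = 7.94×10⁻⁵ s⁻¹
Geostrophic balance rearranged: |∂P/∂n| = f ρ V_g
|∂P/∂n| = 7.94×10⁻⁵ × 1.03 × 14.0 = 1.15×10⁻³ Pa/m

1.15×10⁻³ Pa/m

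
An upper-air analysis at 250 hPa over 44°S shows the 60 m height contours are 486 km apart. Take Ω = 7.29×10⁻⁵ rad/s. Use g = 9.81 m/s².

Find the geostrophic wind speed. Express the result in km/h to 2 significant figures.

43 km/h

Coriolis parameter at 44°S:
f = 2Ω sin φ = 2 × 7.29×10⁻⁵ × sin 44° = 1.01×10⁻⁴ s⁻¹
Height gradient: |∂Z/∂n| = 60 m / 486000 m = 1.23×10⁻⁴
On a pressure surface, geostrophic balance gives V_g = (g/f)|∂Z/∂n|:
V_g = 9.81 × 1.23×10⁻⁴ / 1.01×10⁻⁴ = 12.0 m/s
Converting: 12.0 m/s × 3.6 = 43 km/h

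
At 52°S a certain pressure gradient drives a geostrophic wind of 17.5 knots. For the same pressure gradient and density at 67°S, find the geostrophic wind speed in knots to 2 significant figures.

With the same pressure gradient and density, V_g ∝ 1/f ∝ 1/sin φ.
V₂ = V₁ · sin φ₁ / sin φ₂ = 17.5 × sin 52° / sin 67°
V₂ = 17.5 × 0.7880/0.9205 = 15 knots

15 knots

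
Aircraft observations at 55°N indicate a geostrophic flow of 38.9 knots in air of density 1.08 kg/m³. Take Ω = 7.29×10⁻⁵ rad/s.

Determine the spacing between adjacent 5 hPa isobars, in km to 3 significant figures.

194 km

Coriolis parameter at 55°N:
f = 2Ω sin φ = 2 × 7.29×10⁻⁵ × sin 55° = 1.19×10⁻⁴ s⁻¹
Wind speed in SI: 38.9 knots = 20.0 m/s
Geostrophic balance rearranged: |∂P/∂n| = f ρ V_g
|∂P/∂n| = 1.19×10⁻⁴ × 1.08 × 20.0 = 2.58×10⁻³ Pa/m
Isobar spacing: Δn = ΔP/|∂P/∂n| = 500 Pa / 2.58×10⁻³ Pa/m = 193703 m ≈ 194 km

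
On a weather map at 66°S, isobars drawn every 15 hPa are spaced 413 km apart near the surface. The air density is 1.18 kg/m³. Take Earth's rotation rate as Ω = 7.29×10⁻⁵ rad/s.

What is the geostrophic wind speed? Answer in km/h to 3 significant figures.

Coriolis parameter at 66°S:
f = 2Ω sin φ = 2 × 7.29×10⁻⁵ × sin 66° = 1.33×10⁻⁴ s⁻¹
Pressure gradient: |∂P/∂n| = 1500 Pa / 413000 m = 3.63×10⁻³ Pa/m
Geostrophic balance (pressure-gradient force = Coriolis force):
V_g = (1/(fρ)) |∂P/∂n| = 3.63×10⁻³ / (1.33×10⁻⁴ × 1.18) = 23.1 m/s
Converting: 23.1 m/s × 3.6 = 83.2 km/h

83.2 km/h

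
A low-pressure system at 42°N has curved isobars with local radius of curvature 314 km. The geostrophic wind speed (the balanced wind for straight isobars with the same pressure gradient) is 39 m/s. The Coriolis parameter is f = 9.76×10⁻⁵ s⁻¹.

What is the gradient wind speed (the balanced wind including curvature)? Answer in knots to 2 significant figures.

44 knots

Around a low, centrifugal force acts outward with Coriolis, so pressure-gradient force balances both:
(1/ρ)|∂P/∂n| = fV + V²/R  →  V² + fR·V − fR·V_g = 0
With fR = 9.76×10⁻⁵ × 314×10³ m = 30.6 m/s:
V = [−fR + √((fR)² + 4 fR V_g)]/2 = [−30.6 + √(30.6² + 4×30.6×39)]/2 = 22.5 m/s
Subgeostrophic (V < V_g = 39 m/s), as expected around a low.
Converting: 22.5 m/s × 1.944 = 44 knots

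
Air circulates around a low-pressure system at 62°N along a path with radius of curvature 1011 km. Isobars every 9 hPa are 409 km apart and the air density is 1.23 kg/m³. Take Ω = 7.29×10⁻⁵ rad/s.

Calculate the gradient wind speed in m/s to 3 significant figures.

12.7 m/s

Coriolis parameter at 62°N:
f = 2Ω sin φ = 2 × 7.29×10⁻⁵ × sin 62° = 1.29×10⁻⁴ s⁻¹
Pressure gradient: |∂P/∂n| = 900 Pa / 409000 m = 2.20×10⁻³ Pa/m
Geostrophic speed: V_g = |∂P/∂n|/(fρ) = 2.20×10⁻³/(1.29×10⁻⁴ × 1.23) = 13.9 m/s
Around a low, centrifugal force acts outward with Coriolis, so pressure-gradient force balances both:
(1/ρ)|∂P/∂n| = fV + V²/R  →  V² + fR·V − fR·V_g = 0
With fR = 1.29×10⁻⁴ × 1011×10³ m = 130 m/s:
V = [−fR + √((fR)² + 4 fR V_g)]/2 = [−130 + √(130² + 4×130×13.9)]/2 = 12.7 m/s
Subgeostrophic (V < V_g = 13.9 m/s), as expected around a low.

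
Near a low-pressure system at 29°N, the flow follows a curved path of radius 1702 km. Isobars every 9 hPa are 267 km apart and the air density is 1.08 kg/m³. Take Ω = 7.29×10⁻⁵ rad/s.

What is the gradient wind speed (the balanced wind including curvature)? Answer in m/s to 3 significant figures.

34.3 m/s

Coriolis parameter at 29°N:
f = 2Ω sin φ = 2 × 7.29×10⁻⁵ × sin 29° = 7.07×10⁻⁵ s⁻¹
Pressure gradient: |∂P/∂n| = 900 Pa / 267000 m = 3.37×10⁻³ Pa/m
Geostrophic speed: V_g = |∂P/∂n|/(fρ) = 3.37×10⁻³/(7.07×10⁻⁵ × 1.08) = 44.2 m/s
Around a low, centrifugal force acts outward with Coriolis, so pressure-gradient force balances both:
(1/ρ)|∂P/∂n| = fV + V²/R  →  V² + fR·V − fR·V_g = 0
With fR = 7.07×10⁻⁵ × 1702×10³ m = 120 m/s:
V = [−fR + √((fR)² + 4 fR V_g)]/2 = [−120 + √(120² + 4×120×44.2)]/2 = 34.3 m/s
Subgeostrophic (V < V_g = 44.2 m/s), as expected around a low.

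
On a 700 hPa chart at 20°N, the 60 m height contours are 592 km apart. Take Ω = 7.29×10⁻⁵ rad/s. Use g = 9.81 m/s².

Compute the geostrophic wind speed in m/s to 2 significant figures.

20 m/s

Coriolis parameter at 20°N:
f = 2Ω sin φ = 2 × 7.29×10⁻⁵ × sin 20° = 4.99×10⁻⁵ s⁻¹
Height gradient: |∂Z/∂n| = 60 m / 592000 m = 1.01×10⁻⁴
On a pressure surface, geostrophic balance gives V_g = (g/f)|∂Z/∂n|:
V_g = 9.81 × 1.01×10⁻⁴ / 4.99×10⁻⁵ = 19.9 m/s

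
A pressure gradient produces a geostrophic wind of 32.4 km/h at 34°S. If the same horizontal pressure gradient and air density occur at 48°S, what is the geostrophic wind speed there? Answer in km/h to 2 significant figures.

With the same pressure gradient and density, V_g ∝ 1/f ∝ 1/sin φ.
V₂ = V₁ · sin φ₁ / sin φ₂ = 32.4 × sin 34° / sin 48°
V₂ = 32.4 × 0.5592/0.7431 = 24 km/h

24 km/h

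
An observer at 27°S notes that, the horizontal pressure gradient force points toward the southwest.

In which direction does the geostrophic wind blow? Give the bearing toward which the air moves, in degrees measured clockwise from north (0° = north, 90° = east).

The pressure-gradient force points toward the southwest (bearing 225°).
Geostrophic balance: in the Southern Hemisphere the Coriolis force deflects motion to the left, so the geostrophic wind blows 90° to the left of the pressure-gradient force (low pressure on the right).
Rotating 225° by 90° counterclockwise gives 135° — the wind blows toward the southeast.

135°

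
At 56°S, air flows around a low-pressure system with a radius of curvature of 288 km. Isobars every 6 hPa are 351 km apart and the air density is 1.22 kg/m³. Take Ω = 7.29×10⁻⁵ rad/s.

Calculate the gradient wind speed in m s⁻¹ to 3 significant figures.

9.17 m s⁻¹

Coriolis parameter at 56°S:
f = 2Ω sin φ = 2 × 7.29×10⁻⁵ × sin 56° = 1.21×10⁻⁴ s⁻¹
Pressure gradient: |∂P/∂n| = 600 Pa / 351000 m = 1.71×10⁻³ Pa/m
Geostrophic speed: V_g = |∂P/∂n|/(fρ) = 1.71×10⁻³/(1.21×10⁻⁴ × 1.22) = 11.6 m/s
Around a low, centrifugal force acts outward with Coriolis, so pressure-gradient force balances both:
(1/ρ)|∂P/∂n| = fV + V²/R  →  V² + fR·V − fR·V_g = 0
With fR = 1.21×10⁻⁴ × 288×10³ m = 34.8 m/s:
V = [−fR + √((fR)² + 4 fR V_g)]/2 = [−34.8 + √(34.8² + 4×34.8×11.6)]/2 = 9.17 m/s
Subgeostrophic (V < V_g = 11.6 m/s), as expected around a low.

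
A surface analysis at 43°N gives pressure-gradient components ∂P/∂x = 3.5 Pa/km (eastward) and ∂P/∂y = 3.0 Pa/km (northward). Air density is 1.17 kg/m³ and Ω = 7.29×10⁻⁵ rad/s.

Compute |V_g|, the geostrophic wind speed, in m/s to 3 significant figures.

Coriolis parameter at 43°N:
f = 2Ω sin φ = 2 × 7.29×10⁻⁵ × sin 43° = 9.94×10⁻⁵ s⁻¹
Component geostrophic relations (x east, y north):
u_g = −(1/(fρ)) ∂P/∂y,  v_g = (1/(fρ)) ∂P/∂x
u_g = −(3.0×10⁻³)/(9.94×10⁻⁵ × 1.17) = −25.8 m/s;  v_g = (3.5×10⁻³)/(9.94×10⁻⁵ × 1.17) = 30.1 m/s
|V_g| = √(u_g² + v_g²) = 39.6 m/s

39.6 m/s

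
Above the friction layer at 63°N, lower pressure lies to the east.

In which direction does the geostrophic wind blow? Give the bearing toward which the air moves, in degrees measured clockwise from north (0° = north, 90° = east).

The pressure-gradient force points toward the east (bearing 090°).
Geostrophic balance: in the Northern Hemisphere the Coriolis force deflects motion to the right, so the geostrophic wind blows 90° to the right of the pressure-gradient force (low pressure on the left).
Rotating 090° by 90° clockwise gives 180° — the wind blows toward the south.

180°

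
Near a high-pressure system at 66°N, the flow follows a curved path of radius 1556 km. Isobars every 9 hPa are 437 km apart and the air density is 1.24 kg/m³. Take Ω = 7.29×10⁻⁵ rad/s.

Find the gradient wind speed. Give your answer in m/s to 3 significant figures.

Coriolis parameter at 66°N:
f = 2Ω sin φ = 2 × 7.29×10⁻⁵ × sin 66° = 1.33×10⁻⁴ s⁻¹
Pressure gradient: |∂P/∂n| = 900 Pa / 437000 m = 2.06×10⁻³ Pa/m
Geostrophic speed: V_g = |∂P/∂n|/(fρ) = 2.06×10⁻³/(1.33×10⁻⁴ × 1.24) = 12.5 m/s
Around a high, pressure-gradient force acts outward with centrifugal, so Coriolis balances both:
fV = (1/ρ)|∂P/∂n| + V²/R  →  V² − fR·V + fR·V_g = 0
With fR = 1.33×10⁻⁴ × 1556×10³ m = 207 m/s:
V = [fR − √((fR)² − 4 fR V_g)]/2 = [207 − √(207² − 4×207×12.5)]/2 = 13.3 m/s
Supergeostrophic (V > V_g = 12.5 m/s), as expected around a high.

13.3 m/s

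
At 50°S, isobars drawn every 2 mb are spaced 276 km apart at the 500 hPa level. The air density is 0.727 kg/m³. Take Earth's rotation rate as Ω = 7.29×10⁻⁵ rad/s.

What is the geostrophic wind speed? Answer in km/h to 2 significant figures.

Coriolis parameter at 50°S:
f = 2Ω sin φ = 2 × 7.29×10⁻⁵ × sin 50° = 1.12×10⁻⁴ s⁻¹
Pressure gradient: |∂P/∂n| = 200 Pa / 276000 m = 7.25×10⁻⁴ Pa/m
Geostrophic balance (pressure-gradient force = Coriolis force):
V_g = (1/(fρ)) |∂P/∂n| = 7.25×10⁻⁴ / (1.12×10⁻⁴ × 0.727) = 8.92 m/s
Converting: 8.92 m/s × 3.6 = 32 km/h

32 km/h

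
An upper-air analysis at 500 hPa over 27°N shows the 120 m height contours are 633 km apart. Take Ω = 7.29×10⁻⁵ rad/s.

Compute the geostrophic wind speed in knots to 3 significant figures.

Coriolis parameter at 27°N:
f = 2Ω sin φ = 2 × 7.29×10⁻⁵ × sin 27° = 6.62×10⁻⁵ s⁻¹
Height gradient: |∂Z/∂n| = 120 m / 633000 m = 1.90×10⁻⁴
On a pressure surface, geostrophic balance gives V_g = (g/f)|∂Z/∂n|:
V_g = 9.81 × 1.90×10⁻⁴ / 6.62×10⁻⁵ = 28.1 m/s
Converting: 28.1 m/s × 1.944 = 54.6 knots

54.6 knots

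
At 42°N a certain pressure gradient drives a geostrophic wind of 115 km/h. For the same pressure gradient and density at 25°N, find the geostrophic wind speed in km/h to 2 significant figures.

180 km/h

With the same pressure gradient and density, V_g ∝ 1/f ∝ 1/sin φ.
V₂ = V₁ · sin φ₁ / sin φ₂ = 115 × sin 42° / sin 25°
V₂ = 115 × 0.6691/0.4226 = 180 km/h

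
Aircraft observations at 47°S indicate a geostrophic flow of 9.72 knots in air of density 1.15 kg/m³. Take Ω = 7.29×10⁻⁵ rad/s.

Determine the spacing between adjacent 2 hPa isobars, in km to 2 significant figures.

Coriolis parameter at 47°S:
f = 2Ω sin φ = 2 × 7.29×10⁻⁵ × sin 47° = 1.07×10⁻⁴ s⁻¹
Wind speed in SI: 9.72 knots = 5.00 m/s
Geostrophic balance rearranged: |∂P/∂n| = f ρ V_g
|∂P/∂n| = 1.07×10⁻⁴ × 1.15 × 5.00 = 6.13×10⁻⁴ Pa/m
Isobar spacing: Δn = ΔP/|∂P/∂n| = 200 Pa / 6.13×10⁻⁴ Pa/m = 326169 m ≈ 330 km

330 km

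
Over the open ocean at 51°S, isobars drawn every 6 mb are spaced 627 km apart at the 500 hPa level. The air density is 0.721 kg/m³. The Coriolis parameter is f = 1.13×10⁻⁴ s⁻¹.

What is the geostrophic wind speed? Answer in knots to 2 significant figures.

Pressure gradient: |∂P/∂n| = 600 Pa / 627000 m = 9.57×10⁻⁴ Pa/m
Geostrophic balance (pressure-gradient force = Coriolis force):
V_g = (1/(fρ)) |∂P/∂n| = 9.57×10⁻⁴ / (1.13×10⁻⁴ × 0.721) = 11.7 m/s
Converting: 11.7 m/s × 1.944 = 23 knots

23 knots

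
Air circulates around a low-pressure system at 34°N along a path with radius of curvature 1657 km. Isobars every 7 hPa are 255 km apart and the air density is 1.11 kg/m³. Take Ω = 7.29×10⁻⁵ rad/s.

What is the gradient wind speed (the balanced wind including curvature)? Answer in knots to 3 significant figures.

Coriolis parameter at 34°N:
f = 2Ω sin φ = 2 × 7.29×10⁻⁵ × sin 34° = 8.15×10⁻⁵ s⁻¹
Pressure gradient: |∂P/∂n| = 700 Pa / 255000 m = 2.75×10⁻³ Pa/m
Geostrophic speed: V_g = |∂P/∂n|/(fρ) = 2.75×10⁻³/(8.15×10⁻⁵ × 1.11) = 30.3 m/s
Around a low, centrifugal force acts outward with Coriolis, so pressure-gradient force balances both:
(1/ρ)|∂P/∂n| = fV + V²/R  →  V² + fR·V − fR·V_g = 0
With fR = 8.15×10⁻⁵ × 1657×10³ m = 135 m/s:
V = [−fR + √((fR)² + 4 fR V_g)]/2 = [−135 + √(135² + 4×135×30.3)]/2 = 25.5 m/s
Subgeostrophic (V < V_g = 30.3 m/s), as expected around a low.
Converting: 25.5 m/s × 1.944 = 49.6 knots

49.6 knots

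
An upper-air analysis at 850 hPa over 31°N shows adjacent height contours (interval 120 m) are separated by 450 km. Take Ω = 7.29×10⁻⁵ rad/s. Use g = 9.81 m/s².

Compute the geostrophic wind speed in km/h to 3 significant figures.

125 km/h

Coriolis parameter at 31°N:
f = 2Ω sin φ = 2 × 7.29×10⁻⁵ × sin 31° = 7.51×10⁻⁵ s⁻¹
Height gradient: |∂Z/∂n| = 120 m / 450000 m = 2.67×10⁻⁴
On a pressure surface, geostrophic balance gives V_g = (g/f)|∂Z/∂n|:
V_g = 9.81 × 2.67×10⁻⁴ / 7.51×10⁻⁵ = 34.8 m/s
Converting: 34.8 m/s × 3.6 = 125 km/h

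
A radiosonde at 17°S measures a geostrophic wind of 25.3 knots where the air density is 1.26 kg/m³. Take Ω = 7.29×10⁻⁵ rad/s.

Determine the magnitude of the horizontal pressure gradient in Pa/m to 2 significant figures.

Coriolis parameter at 17°S:
f = 2Ω sin φ = 2 × 7.29×10⁻⁵ × sin 17° = 4.26×10⁻⁵ s⁻¹
Wind speed in SI: 25.3 knots = 13.0 m/s
Geostrophic balance rearranged: |∂P/∂n| = f ρ V_g
|∂P/∂n| = 4.26×10⁻⁵ × 1.26 × 13.0 = 6.99×10⁻⁴ Pa/m

7.0×10⁻⁴ Pa/m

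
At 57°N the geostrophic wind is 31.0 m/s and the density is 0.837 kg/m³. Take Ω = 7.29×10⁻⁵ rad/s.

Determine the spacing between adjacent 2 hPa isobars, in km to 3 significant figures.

Coriolis parameter at 57°N:
f = 2Ω sin φ = 2 × 7.29×10⁻⁵ × sin 57° = 1.22×10⁻⁴ s⁻¹
Geostrophic balance rearranged: |∂P/∂n| = f ρ V_g
|∂P/∂n| = 1.22×10⁻⁴ × 0.837 × 31.0 = 3.17×10⁻³ Pa/m
Isobar spacing: Δn = ΔP/|∂P/∂n| = 200 Pa / 3.17×10⁻³ Pa/m = 63037 m ≈ 63.0 km

63.0 km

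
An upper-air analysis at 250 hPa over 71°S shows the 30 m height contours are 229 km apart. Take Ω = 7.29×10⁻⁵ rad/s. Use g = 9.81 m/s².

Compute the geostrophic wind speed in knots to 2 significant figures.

Coriolis parameter at 71°S:
f = 2Ω sin φ = 2 × 7.29×10⁻⁵ × sin 71° = 1.38×10⁻⁴ s⁻¹
Height gradient: |∂Z/∂n| = 30 m / 229000 m = 1.31×10⁻⁴
On a pressure surface, geostrophic balance gives V_g = (g/f)|∂Z/∂n|:
V_g = 9.81 × 1.31×10⁻⁴ / 1.38×10⁻⁴ = 9.32 m/s
Converting: 9.32 m/s × 1.944 = 18 knots

18 knots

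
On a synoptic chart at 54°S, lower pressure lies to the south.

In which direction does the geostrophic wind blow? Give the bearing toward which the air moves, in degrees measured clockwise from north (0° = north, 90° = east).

090°

The pressure-gradient force points toward the south (bearing 180°).
Geostrophic balance: in the Southern Hemisphere the Coriolis force deflects motion to the left, so the geostrophic wind blows 90° to the left of the pressure-gradient force (low pressure on the right).
Rotating 180° by 90° counterclockwise gives 090° — the wind blows toward the east.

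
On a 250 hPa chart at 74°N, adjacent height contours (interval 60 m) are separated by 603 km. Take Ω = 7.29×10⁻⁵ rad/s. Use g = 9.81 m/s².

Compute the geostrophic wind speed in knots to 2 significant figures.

14 knots

Coriolis parameter at 74°N:
f = 2Ω sin φ = 2 × 7.29×10⁻⁵ × sin 74° = 1.40×10⁻⁴ s⁻¹
Height gradient: |∂Z/∂n| = 60 m / 603000 m = 9.95×10⁻⁵
On a pressure surface, geostrophic balance gives V_g = (g/f)|∂Z/∂n|:
V_g = 9.81 × 9.95×10⁻⁵ / 1.40×10⁻⁴ = 6.96 m/s
Converting: 6.96 m/s × 1.944 = 14 knots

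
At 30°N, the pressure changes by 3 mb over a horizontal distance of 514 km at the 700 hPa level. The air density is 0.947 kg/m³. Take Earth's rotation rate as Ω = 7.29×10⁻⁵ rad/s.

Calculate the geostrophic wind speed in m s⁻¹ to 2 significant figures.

8.5 m s⁻¹

Coriolis parameter at 30°N:
f = 2Ω sin φ = 2 × 7.29×10⁻⁵ × sin 30° = 7.29×10⁻⁵ s⁻¹
Pressure gradient: |∂P/∂n| = 300 Pa / 514000 m = 5.84×10⁻⁴ Pa/m
Geostrophic balance (pressure-gradient force = Coriolis force):
V_g = (1/(fρ)) |∂P/∂n| = 5.84×10⁻⁴ / (7.29×10⁻⁵ × 0.947) = 8.45 m/s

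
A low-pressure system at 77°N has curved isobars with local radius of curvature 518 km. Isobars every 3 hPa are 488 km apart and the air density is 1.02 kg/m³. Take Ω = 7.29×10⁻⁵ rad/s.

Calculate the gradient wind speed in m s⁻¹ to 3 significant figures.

4.02 m s⁻¹

Coriolis parameter at 77°N:
f = 2Ω sin φ = 2 × 7.29×10⁻⁵ × sin 77° = 1.42×10⁻⁴ s⁻¹
Pressure gradient: |∂P/∂n| = 300 Pa / 488000 m = 6.15×10⁻⁴ Pa/m
Geostrophic speed: V_g = |∂P/∂n|/(fρ) = 6.15×10⁻⁴/(1.42×10⁻⁴ × 1.02) = 4.24 m/s
Around a low, centrifugal force acts outward with Coriolis, so pressure-gradient force balances both:
(1/ρ)|∂P/∂n| = fV + V²/R  →  V² + fR·V − fR·V_g = 0
With fR = 1.42×10⁻⁴ × 518×10³ m = 73.6 m/s:
V = [−fR + √((fR)² + 4 fR V_g)]/2 = [−73.6 + √(73.6² + 4×73.6×4.24)]/2 = 4.02 m/s
Subgeostrophic (V < V_g = 4.24 m/s), as expected around a low.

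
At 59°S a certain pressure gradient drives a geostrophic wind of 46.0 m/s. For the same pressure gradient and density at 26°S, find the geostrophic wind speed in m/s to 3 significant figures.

With the same pressure gradient and density, V_g ∝ 1/f ∝ 1/sin φ.
V₂ = V₁ · sin φ₁ / sin φ₂ = 46.0 × sin 59° / sin 26°
V₂ = 46.0 × 0.8572/0.4384 = 89.9 m/s

89.9 m/s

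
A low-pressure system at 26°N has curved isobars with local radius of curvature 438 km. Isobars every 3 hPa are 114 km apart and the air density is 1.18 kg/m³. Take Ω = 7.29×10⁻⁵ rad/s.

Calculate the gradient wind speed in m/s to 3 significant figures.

20.2 m/s

Coriolis parameter at 26°N:
f = 2Ω sin φ = 2 × 7.29×10⁻⁵ × sin 26° = 6.39×10⁻⁵ s⁻¹
Pressure gradient: |∂P/∂n| = 300 Pa / 114000 m = 2.63×10⁻³ Pa/m
Geostrophic speed: V_g = |∂P/∂n|/(fρ) = 2.63×10⁻³/(6.39×10⁻⁵ × 1.18) = 34.9 m/s
Around a low, centrifugal force acts outward with Coriolis, so pressure-gradient force balances both:
(1/ρ)|∂P/∂n| = fV + V²/R  →  V² + fR·V − fR·V_g = 0
With fR = 6.39×10⁻⁵ × 438×10³ m = 28.0 m/s:
V = [−fR + √((fR)² + 4 fR V_g)]/2 = [−28.0 + √(28.0² + 4×28.0×34.9)]/2 = 20.2 m/s
Subgeostrophic (V < V_g = 34.9 m/s), as expected around a low.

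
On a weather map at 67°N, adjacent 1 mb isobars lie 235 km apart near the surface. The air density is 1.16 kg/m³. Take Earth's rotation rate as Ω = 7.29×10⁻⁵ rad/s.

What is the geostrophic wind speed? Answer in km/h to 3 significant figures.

9.84 km/h

Coriolis parameter at 67°N:
f = 2Ω sin φ = 2 × 7.29×10⁻⁵ × sin 67° = 1.34×10⁻⁴ s⁻¹
Pressure gradient: |∂P/∂n| = 100 Pa / 235000 m = 4.26×10⁻⁴ Pa/m
Geostrophic balance (pressure-gradient force = Coriolis force):
V_g = (1/(fρ)) |∂P/∂n| = 4.26×10⁻⁴ / (1.34×10⁻⁴ × 1.16) = 2.73 m/s
Converting: 2.73 m/s × 3.6 = 9.84 km/h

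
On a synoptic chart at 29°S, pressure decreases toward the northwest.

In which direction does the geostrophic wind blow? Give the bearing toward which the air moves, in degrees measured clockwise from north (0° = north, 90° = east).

The pressure-gradient force points toward the northwest (bearing 315°).
Geostrophic balance: in the Southern Hemisphere the Coriolis force deflects motion to the left, so the geostrophic wind blows 90° to the left of the pressure-gradient force (low pressure on the right).
Rotating 315° by 90° counterclockwise gives 225° — the wind blows toward the southwest.

225°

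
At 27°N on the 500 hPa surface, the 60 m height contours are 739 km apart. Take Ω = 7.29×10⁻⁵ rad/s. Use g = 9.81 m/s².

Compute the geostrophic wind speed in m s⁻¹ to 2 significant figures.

Coriolis parameter at 27°N:
f = 2Ω sin φ = 2 × 7.29×10⁻⁵ × sin 27° = 6.62×10⁻⁵ s⁻¹
Height gradient: |∂Z/∂n| = 60 m / 739000 m = 8.12×10⁻⁵
On a pressure surface, geostrophic balance gives V_g = (g/f)|∂Z/∂n|:
V_g = 9.81 × 8.12×10⁻⁵ / 6.62×10⁻⁵ = 12.0 m/s

12 m s⁻¹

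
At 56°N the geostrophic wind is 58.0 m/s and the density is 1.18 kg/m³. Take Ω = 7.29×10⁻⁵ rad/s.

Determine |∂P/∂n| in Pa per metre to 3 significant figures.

Coriolis parameter at 56°N:
f = 2Ω sin φ = 2 × 7.29×10⁻⁵ × sin 56° = 1.21×10⁻⁴ s⁻¹
Geostrophic balance rearranged: |∂P/∂n| = f ρ V_g
|∂P/∂n| = 1.21×10⁻⁴ × 1.18 × 58.0 = 8.27×10⁻³ Pa/m

8.27×10⁻³ Pa/m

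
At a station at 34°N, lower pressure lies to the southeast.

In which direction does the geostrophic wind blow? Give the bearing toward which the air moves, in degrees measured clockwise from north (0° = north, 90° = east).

The pressure-gradient force points toward the southeast (bearing 135°).
Geostrophic balance: in the Northern Hemisphere the Coriolis force deflects motion to the right, so the geostrophic wind blows 90° to the right of the pressure-gradient force (low pressure on the left).
Rotating 135° by 90° clockwise gives 225° — the wind blows toward the southwest.

225°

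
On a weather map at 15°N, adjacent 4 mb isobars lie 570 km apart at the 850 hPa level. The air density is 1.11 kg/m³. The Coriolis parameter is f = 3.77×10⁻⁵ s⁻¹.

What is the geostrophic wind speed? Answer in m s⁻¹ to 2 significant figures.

17 m s⁻¹

Pressure gradient: |∂P/∂n| = 400 Pa / 570000 m = 7.02×10⁻⁴ Pa/m
Geostrophic balance (pressure-gradient force = Coriolis force):
V_g = (1/(fρ)) |∂P/∂n| = 7.02×10⁻⁴ / (3.77×10⁻⁵ × 1.11) = 16.8 m/s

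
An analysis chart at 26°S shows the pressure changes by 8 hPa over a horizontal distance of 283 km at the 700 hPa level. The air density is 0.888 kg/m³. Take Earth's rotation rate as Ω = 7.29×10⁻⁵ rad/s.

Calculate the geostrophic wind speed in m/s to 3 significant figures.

Coriolis parameter at 26°S:
f = 2Ω sin φ = 2 × 7.29×10⁻⁵ × sin 26° = 6.39×10⁻⁵ s⁻¹
Pressure gradient: |∂P/∂n| = 800 Pa / 283000 m = 2.83×10⁻³ Pa/m
Geostrophic balance (pressure-gradient force = Coriolis force):
V_g = (1/(fρ)) |∂P/∂n| = 2.83×10⁻³ / (6.39×10⁻⁵ × 0.888) = 49.8 m/s

49.8 m/s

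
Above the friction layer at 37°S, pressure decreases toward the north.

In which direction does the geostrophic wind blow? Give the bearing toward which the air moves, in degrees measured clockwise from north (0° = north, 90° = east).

270°

The pressure-gradient force points toward the north (bearing 000°).
Geostrophic balance: in the Southern Hemisphere the Coriolis force deflects motion to the left, so the geostrophic wind blows 90° to the left of the pressure-gradient force (low pressure on the right).
Rotating 000° by 90° counterclockwise gives 270° — the wind blows toward the west.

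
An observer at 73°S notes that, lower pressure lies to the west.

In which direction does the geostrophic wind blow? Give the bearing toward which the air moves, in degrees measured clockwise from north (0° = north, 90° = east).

180°

The pressure-gradient force points toward the west (bearing 270°).
Geostrophic balance: in the Southern Hemisphere the Coriolis force deflects motion to the left, so the geostrophic wind blows 90° to the left of the pressure-gradient force (low pressure on the right).
Rotating 270° by 90° counterclockwise gives 180° — the wind blows toward the south.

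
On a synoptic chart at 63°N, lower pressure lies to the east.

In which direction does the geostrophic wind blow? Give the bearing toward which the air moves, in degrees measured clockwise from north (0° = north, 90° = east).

The pressure-gradient force points toward the east (bearing 090°).
Geostrophic balance: in the Northern Hemisphere the Coriolis force deflects motion to the right, so the geostrophic wind blows 90° to the right of the pressure-gradient force (low pressure on the left).
Rotating 090° by 90° clockwise gives 180° — the wind blows toward the south.

180°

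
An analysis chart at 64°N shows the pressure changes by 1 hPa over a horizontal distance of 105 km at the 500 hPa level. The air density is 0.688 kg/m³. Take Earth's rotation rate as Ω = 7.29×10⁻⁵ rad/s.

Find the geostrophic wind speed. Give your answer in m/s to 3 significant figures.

Coriolis parameter at 64°N:
f = 2Ω sin φ = 2 × 7.29×10⁻⁵ × sin 64° = 1.31×10⁻⁴ s⁻¹
Pressure gradient: |∂P/∂n| = 100 Pa / 105000 m = 9.52×10⁻⁴ Pa/m
Geostrophic balance (pressure-gradient force = Coriolis force):
V_g = (1/(fρ)) |∂P/∂n| = 9.52×10⁻⁴ / (1.31×10⁻⁴ × 0.688) = 10.6 m/s

10.6 m/s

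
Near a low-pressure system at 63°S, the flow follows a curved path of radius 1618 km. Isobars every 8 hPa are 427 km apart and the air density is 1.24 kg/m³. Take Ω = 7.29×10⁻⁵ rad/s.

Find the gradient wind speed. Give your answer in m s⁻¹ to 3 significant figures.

Coriolis parameter at 63°S:
f = 2Ω sin φ = 2 × 7.29×10⁻⁵ × sin 63° = 1.30×10⁻⁴ s⁻¹
Pressure gradient: |∂P/∂n| = 800 Pa / 427000 m = 1.87×10⁻³ Pa/m
Geostrophic speed: V_g = |∂P/∂n|/(fρ) = 1.87×10⁻³/(1.30×10⁻⁴ × 1.24) = 11.6 m/s
Around a low, centrifugal force acts outward with Coriolis, so pressure-gradient force balances both:
(1/ρ)|∂P/∂n| = fV + V²/R  →  V² + fR·V − fR·V_g = 0
With fR = 1.30×10⁻⁴ × 1618×10³ m = 210 m/s:
V = [−fR + √((fR)² + 4 fR V_g)]/2 = [−210 + √(210² + 4×210×11.6)]/2 = 11 m/s
Subgeostrophic (V < V_g = 11.6 m/s), as expected around a low.

11.0 m s⁻¹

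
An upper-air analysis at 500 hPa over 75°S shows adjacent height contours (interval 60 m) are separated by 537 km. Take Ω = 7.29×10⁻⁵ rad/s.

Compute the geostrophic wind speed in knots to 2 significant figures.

15 knots

Coriolis parameter at 75°S:
f = 2Ω sin φ = 2 × 7.29×10⁻⁵ × sin 75° = 1.41×10⁻⁴ s⁻¹
Height gradient: |∂Z/∂n| = 60 m / 537000 m = 1.12×10⁻⁴
On a pressure surface, geostrophic balance gives V_g = (g/f)|∂Z/∂n|:
V_g = 9.81 × 1.12×10⁻⁴ / 1.41×10⁻⁴ = 7.78 m/s
Converting: 7.78 m/s × 1.944 = 15 knots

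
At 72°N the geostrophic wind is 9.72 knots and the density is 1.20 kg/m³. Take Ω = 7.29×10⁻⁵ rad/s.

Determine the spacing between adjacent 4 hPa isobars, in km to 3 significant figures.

Coriolis parameter at 72°N:
f = 2Ω sin φ = 2 × 7.29×10⁻⁵ × sin 72° = 1.39×10⁻⁴ s⁻¹
Wind speed in SI: 9.72 knots = 5.00 m/s
Geostrophic balance rearranged: |∂P/∂n| = f ρ V_g
|∂P/∂n| = 1.39×10⁻⁴ × 1.20 × 5.00 = 8.32×10⁻⁴ Pa/m
Isobar spacing: Δn = ΔP/|∂P/∂n| = 400 Pa / 8.32×10⁻⁴ Pa/m = 480740 m ≈ 481 km

481 km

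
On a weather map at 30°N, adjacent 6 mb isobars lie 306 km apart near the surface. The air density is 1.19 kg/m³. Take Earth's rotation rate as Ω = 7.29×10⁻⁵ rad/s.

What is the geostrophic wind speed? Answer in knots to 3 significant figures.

Coriolis parameter at 30°N:
f = 2Ω sin φ = 2 × 7.29×10⁻⁵ × sin 30° = 7.29×10⁻⁵ s⁻¹
Pressure gradient: |∂P/∂n| = 600 Pa / 306000 m = 1.96×10⁻³ Pa/m
Geostrophic balance (pressure-gradient force = Coriolis force):
V_g = (1/(fρ)) |∂P/∂n| = 1.96×10⁻³ / (7.29×10⁻⁵ × 1.19) = 22.6 m/s
Converting: 22.6 m/s × 1.944 = 43.9 knots

43.9 knots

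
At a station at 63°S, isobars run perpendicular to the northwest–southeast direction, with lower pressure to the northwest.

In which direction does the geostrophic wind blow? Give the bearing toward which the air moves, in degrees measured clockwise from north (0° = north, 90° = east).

The pressure-gradient force points toward the northwest (bearing 315°).
Geostrophic balance: in the Southern Hemisphere the Coriolis force deflects motion to the left, so the geostrophic wind blows 90° to the left of the pressure-gradient force (low pressure on the right).
Rotating 315° by 90° counterclockwise gives 225° — the wind blows toward the southwest.

225°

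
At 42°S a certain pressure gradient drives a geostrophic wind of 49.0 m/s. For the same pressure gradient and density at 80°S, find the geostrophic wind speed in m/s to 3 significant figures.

33.3 m/s

With the same pressure gradient and density, V_g ∝ 1/f ∝ 1/sin φ.
V₂ = V₁ · sin φ₁ / sin φ₂ = 49.0 × sin 42° / sin 80°
V₂ = 49.0 × 0.6691/0.9848 = 33.3 m/s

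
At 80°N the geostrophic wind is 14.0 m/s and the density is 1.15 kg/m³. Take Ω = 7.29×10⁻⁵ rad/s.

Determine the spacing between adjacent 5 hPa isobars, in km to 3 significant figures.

216 km

Coriolis parameter at 80°N:
f = 2Ω sin φ = 2 × 7.29×10⁻⁵ × sin 80° = 1.44×10⁻⁴ s⁻¹
Geostrophic balance rearranged: |∂P/∂n| = f ρ V_g
|∂P/∂n| = 1.44×10⁻⁴ × 1.15 × 14.0 = 2.31×10⁻³ Pa/m
Isobar spacing: Δn = ΔP/|∂P/∂n| = 500 Pa / 2.31×10⁻³ Pa/m = 216289 m ≈ 216 km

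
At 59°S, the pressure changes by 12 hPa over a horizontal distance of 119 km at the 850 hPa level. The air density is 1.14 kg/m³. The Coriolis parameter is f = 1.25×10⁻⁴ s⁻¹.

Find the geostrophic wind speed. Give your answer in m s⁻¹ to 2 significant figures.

71 m s⁻¹

Pressure gradient: |∂P/∂n| = 1200 Pa / 119000 m = 1.01×10⁻² Pa/m
Geostrophic balance (pressure-gradient force = Coriolis force):
V_g = (1/(fρ)) |∂P/∂n| = 1.01×10⁻² / (1.25×10⁻⁴ × 1.14) = 70.8 m/s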